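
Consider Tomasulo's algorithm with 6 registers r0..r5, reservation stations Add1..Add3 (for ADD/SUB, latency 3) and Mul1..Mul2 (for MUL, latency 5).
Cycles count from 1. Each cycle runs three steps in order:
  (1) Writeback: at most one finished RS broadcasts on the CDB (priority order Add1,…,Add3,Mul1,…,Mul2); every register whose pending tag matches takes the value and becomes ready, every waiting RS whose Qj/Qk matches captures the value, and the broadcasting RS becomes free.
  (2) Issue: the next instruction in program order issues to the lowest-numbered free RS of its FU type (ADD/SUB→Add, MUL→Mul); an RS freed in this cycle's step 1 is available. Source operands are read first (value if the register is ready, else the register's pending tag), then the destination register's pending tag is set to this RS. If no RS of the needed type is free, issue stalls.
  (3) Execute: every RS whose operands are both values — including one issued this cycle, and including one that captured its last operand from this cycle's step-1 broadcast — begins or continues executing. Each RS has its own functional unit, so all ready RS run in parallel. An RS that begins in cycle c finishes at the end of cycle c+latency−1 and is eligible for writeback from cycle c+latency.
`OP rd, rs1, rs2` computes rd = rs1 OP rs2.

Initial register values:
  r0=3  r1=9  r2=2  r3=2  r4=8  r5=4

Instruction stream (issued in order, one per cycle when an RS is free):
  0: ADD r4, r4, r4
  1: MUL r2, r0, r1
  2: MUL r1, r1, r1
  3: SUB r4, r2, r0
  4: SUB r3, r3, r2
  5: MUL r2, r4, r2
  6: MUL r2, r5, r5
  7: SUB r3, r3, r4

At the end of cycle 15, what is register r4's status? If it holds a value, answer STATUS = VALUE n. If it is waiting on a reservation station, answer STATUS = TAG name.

cycle 1: issue ADD r4<-Add1 // r0:3,r1:9,r2:2,r3:2,r4:Add1,r5:4
cycle 2: issue MUL r2<-Mul1 // r0:3,r1:9,r2:Mul1,r3:2,r4:Add1,r5:4
cycle 3: issue MUL r1<-Mul2 // r0:3,r1:Mul2,r2:Mul1,r3:2,r4:Add1,r5:4
cycle 4: CDB Add1=16; issue SUB r4<-Add1 // r0:3,r1:Mul2,r2:Mul1,r3:2,r4:Add1,r5:4
cycle 5: issue SUB r3<-Add2 // r0:3,r1:Mul2,r2:Mul1,r3:Add2,r4:Add1,r5:4
cycle 6: stall // r0:3,r1:Mul2,r2:Mul1,r3:Add2,r4:Add1,r5:4
cycle 7: CDB Mul1=27; issue MUL r2<-Mul1 // r0:3,r1:Mul2,r2:Mul1,r3:Add2,r4:Add1,r5:4
cycle 8: CDB Mul2=81; issue MUL r2<-Mul2 // r0:3,r1:81,r2:Mul2,r3:Add2,r4:Add1,r5:4
cycle 9: issue SUB r3<-Add3 // r0:3,r1:81,r2:Mul2,r3:Add3,r4:Add1,r5:4
cycle 10: CDB Add1=24 // r0:3,r1:81,r2:Mul2,r3:Add3,r4:24,r5:4
cycle 11: CDB Add2=-25 // r0:3,r1:81,r2:Mul2,r3:Add3,r4:24,r5:4
cycle 12: - // r0:3,r1:81,r2:Mul2,r3:Add3,r4:24,r5:4
cycle 13: CDB Mul2=16 // r0:3,r1:81,r2:16,r3:Add3,r4:24,r5:4
cycle 14: CDB Add3=-49 // r0:3,r1:81,r2:16,r3:-49,r4:24,r5:4
cycle 15: CDB Mul1=648 // r0:3,r1:81,r2:16,r3:-49,r4:24,r5:4

STATUS = VALUE 24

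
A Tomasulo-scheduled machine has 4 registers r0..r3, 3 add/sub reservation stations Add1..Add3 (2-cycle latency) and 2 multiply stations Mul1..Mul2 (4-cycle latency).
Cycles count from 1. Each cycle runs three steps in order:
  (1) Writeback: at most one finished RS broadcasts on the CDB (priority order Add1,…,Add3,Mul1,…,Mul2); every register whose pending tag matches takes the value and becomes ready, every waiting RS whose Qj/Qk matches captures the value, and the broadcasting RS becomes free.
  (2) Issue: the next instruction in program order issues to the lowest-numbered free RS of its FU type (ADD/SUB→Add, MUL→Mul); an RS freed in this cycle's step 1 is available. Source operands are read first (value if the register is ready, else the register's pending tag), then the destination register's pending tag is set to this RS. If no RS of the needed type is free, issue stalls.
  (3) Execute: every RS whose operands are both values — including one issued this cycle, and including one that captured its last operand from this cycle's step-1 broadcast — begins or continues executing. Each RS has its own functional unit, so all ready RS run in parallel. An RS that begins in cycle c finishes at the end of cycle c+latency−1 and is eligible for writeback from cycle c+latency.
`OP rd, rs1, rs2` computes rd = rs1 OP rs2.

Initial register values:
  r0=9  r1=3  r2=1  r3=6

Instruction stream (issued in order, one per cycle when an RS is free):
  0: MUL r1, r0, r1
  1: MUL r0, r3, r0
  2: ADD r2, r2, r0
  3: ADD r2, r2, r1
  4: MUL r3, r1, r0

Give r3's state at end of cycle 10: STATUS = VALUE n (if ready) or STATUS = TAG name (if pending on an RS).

cycle 1: issue MUL r1<-Mul1 // r0:9,r1:Mul1,r2:1,r3:6
cycle 2: issue MUL r0<-Mul2 // r0:Mul2,r1:Mul1,r2:1,r3:6
cycle 3: issue ADD r2<-Add1 // r0:Mul2,r1:Mul1,r2:Add1,r3:6
cycle 4: issue ADD r2<-Add2 // r0:Mul2,r1:Mul1,r2:Add2,r3:6
cycle 5: CDB Mul1=27; issue MUL r3<-Mul1 // r0:Mul2,r1:27,r2:Add2,r3:Mul1
cycle 6: CDB Mul2=54 // r0:54,r1:27,r2:Add2,r3:Mul1
cycle 7: - // r0:54,r1:27,r2:Add2,r3:Mul1
cycle 8: CDB Add1=55 // r0:54,r1:27,r2:Add2,r3:Mul1
cycle 9: - // r0:54,r1:27,r2:Add2,r3:Mul1
cycle 10: CDB Add2=82 // r0:54,r1:27,r2:82,r3:Mul1

STATUS = TAG Mul1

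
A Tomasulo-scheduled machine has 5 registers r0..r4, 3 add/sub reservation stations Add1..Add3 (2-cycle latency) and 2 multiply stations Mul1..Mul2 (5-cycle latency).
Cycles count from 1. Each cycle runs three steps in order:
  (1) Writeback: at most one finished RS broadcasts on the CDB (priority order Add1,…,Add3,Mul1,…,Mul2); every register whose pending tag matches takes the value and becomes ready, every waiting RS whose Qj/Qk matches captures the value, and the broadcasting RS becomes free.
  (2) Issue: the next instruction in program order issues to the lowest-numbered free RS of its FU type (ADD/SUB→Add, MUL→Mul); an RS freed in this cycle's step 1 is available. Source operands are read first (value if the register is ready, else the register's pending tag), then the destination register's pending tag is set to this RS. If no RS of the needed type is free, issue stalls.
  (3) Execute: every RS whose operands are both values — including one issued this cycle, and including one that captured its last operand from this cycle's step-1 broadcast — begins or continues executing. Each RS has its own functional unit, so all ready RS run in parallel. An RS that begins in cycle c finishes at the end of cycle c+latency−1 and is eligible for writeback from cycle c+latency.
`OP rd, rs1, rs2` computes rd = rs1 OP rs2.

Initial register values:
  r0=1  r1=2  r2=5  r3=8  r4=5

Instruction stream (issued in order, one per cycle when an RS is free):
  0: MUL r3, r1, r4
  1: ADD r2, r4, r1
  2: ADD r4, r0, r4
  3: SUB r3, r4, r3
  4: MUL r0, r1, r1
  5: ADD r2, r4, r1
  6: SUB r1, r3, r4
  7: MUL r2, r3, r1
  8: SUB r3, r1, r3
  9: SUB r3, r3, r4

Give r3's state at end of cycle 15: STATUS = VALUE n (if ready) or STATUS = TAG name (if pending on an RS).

c1: issue MUL r3<-Mul1 | r0:1,r1:2,r2:5,r3:Mul1,r4:5
c2: issue ADD r2<-Add1 | r0:1,r1:2,r2:Add1,r3:Mul1,r4:5
c3: issue ADD r4<-Add2 | r0:1,r1:2,r2:Add1,r3:Mul1,r4:Add2
c4: CDB Add1=7; issue SUB r3<-Add1 | r0:1,r1:2,r2:7,r3:Add1,r4:Add2
c5: CDB Add2=6; issue MUL r0<-Mul2 | r0:Mul2,r1:2,r2:7,r3:Add1,r4:6
c6: CDB Mul1=10; issue ADD r2<-Add2 | r0:Mul2,r1:2,r2:Add2,r3:Add1,r4:6
c7: issue SUB r1<-Add3 | r0:Mul2,r1:Add3,r2:Add2,r3:Add1,r4:6
c8: CDB Add1=-4; issue MUL r2<-Mul1 | r0:Mul2,r1:Add3,r2:Mul1,r3:-4,r4:6
c9: CDB Add2=8; issue SUB r3<-Add1 | r0:Mul2,r1:Add3,r2:Mul1,r3:Add1,r4:6
c10: CDB Add3=-10; issue SUB r3<-Add2 | r0:Mul2,r1:-10,r2:Mul1,r3:Add2,r4:6
c11: CDB Mul2=4 | r0:4,r1:-10,r2:Mul1,r3:Add2,r4:6
c12: CDB Add1=-6 | r0:4,r1:-10,r2:Mul1,r3:Add2,r4:6
c13: - | r0:4,r1:-10,r2:Mul1,r3:Add2,r4:6
c14: CDB Add2=-12 | r0:4,r1:-10,r2:Mul1,r3:-12,r4:6
c15: CDB Mul1=40 | r0:4,r1:-10,r2:40,r3:-12,r4:6

STATUS = VALUE -12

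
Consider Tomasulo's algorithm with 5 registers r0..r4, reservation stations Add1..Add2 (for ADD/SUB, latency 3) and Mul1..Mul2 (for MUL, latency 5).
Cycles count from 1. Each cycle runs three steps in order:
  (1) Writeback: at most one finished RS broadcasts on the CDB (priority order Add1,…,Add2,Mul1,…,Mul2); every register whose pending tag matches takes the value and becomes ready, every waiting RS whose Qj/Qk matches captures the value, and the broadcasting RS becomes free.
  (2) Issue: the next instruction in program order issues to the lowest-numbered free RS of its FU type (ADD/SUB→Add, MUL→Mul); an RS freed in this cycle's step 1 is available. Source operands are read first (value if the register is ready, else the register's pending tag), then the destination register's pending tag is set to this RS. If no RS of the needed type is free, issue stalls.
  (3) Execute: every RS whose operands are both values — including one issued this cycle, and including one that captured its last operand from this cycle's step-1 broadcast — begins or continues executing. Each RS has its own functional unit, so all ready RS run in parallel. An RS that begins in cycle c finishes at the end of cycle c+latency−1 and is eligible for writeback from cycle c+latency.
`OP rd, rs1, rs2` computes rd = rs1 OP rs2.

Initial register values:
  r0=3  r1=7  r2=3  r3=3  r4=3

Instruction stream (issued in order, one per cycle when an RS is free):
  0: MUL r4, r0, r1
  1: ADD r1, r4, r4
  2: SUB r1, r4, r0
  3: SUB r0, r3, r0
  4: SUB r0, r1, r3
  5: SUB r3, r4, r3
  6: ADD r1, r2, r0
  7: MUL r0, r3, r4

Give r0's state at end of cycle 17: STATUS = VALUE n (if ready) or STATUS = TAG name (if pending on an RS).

cycle 1: issue MUL r4<-Mul1 // r0:3,r1:7,r2:3,r3:3,r4:Mul1
cycle 2: issue ADD r1<-Add1 // r0:3,r1:Add1,r2:3,r3:3,r4:Mul1
cycle 3: issue SUB r1<-Add2 // r0:3,r1:Add2,r2:3,r3:3,r4:Mul1
cycle 4: stall // r0:3,r1:Add2,r2:3,r3:3,r4:Mul1
cycle 5: stall // r0:3,r1:Add2,r2:3,r3:3,r4:Mul1
cycle 6: CDB Mul1=21; stall // r0:3,r1:Add2,r2:3,r3:3,r4:21
cycle 7: stall // r0:3,r1:Add2,r2:3,r3:3,r4:21
cycle 8: stall // r0:3,r1:Add2,r2:3,r3:3,r4:21
cycle 9: CDB Add1=42; issue SUB r0<-Add1 // r0:Add1,r1:Add2,r2:3,r3:3,r4:21
cycle 10: CDB Add2=18; issue SUB r0<-Add2 // r0:Add2,r1:18,r2:3,r3:3,r4:21
cycle 11: stall // r0:Add2,r1:18,r2:3,r3:3,r4:21
cycle 12: CDB Add1=0; issue SUB r3<-Add1 // r0:Add2,r1:18,r2:3,r3:Add1,r4:21
cycle 13: CDB Add2=15; issue ADD r1<-Add2 // r0:15,r1:Add2,r2:3,r3:Add1,r4:21
cycle 14: issue MUL r0<-Mul1 // r0:Mul1,r1:Add2,r2:3,r3:Add1,r4:21
cycle 15: CDB Add1=18 // r0:Mul1,r1:Add2,r2:3,r3:18,r4:21
cycle 16: CDB Add2=18 // r0:Mul1,r1:18,r2:3,r3:18,r4:21
cycle 17: - // r0:Mul1,r1:18,r2:3,r3:18,r4:21

STATUS = TAG Mul1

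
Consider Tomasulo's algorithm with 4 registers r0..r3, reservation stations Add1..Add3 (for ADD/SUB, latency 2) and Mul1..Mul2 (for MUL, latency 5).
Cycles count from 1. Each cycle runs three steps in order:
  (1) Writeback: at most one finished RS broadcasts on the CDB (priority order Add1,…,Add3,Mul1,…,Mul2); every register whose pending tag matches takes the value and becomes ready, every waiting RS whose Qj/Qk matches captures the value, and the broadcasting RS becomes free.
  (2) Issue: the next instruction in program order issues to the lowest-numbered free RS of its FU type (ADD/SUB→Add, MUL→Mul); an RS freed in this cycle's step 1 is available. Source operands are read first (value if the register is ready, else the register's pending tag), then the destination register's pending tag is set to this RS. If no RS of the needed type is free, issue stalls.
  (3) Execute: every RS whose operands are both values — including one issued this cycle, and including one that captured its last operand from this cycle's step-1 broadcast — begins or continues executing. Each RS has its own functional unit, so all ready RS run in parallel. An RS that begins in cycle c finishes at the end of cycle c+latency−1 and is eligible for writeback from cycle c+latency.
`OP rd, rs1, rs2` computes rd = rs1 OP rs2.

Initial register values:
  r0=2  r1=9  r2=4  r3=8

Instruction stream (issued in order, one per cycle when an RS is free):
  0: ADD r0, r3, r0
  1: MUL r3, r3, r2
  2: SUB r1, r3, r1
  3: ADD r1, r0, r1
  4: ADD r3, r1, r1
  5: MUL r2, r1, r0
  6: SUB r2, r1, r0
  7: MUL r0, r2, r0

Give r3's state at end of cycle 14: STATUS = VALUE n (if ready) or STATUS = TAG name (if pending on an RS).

cycle 1: issue ADD r0<-Add1 // r0:Add1,r1:9,r2:4,r3:8
cycle 2: issue MUL r3<-Mul1 // r0:Add1,r1:9,r2:4,r3:Mul1
cycle 3: CDB Add1=10; issue SUB r1<-Add1 // r0:10,r1:Add1,r2:4,r3:Mul1
cycle 4: issue ADD r1<-Add2 // r0:10,r1:Add2,r2:4,r3:Mul1
cycle 5: issue ADD r3<-Add3 // r0:10,r1:Add2,r2:4,r3:Add3
cycle 6: issue MUL r2<-Mul2 // r0:10,r1:Add2,r2:Mul2,r3:Add3
cycle 7: CDB Mul1=32; stall // r0:10,r1:Add2,r2:Mul2,r3:Add3
cycle 8: stall // r0:10,r1:Add2,r2:Mul2,r3:Add3
cycle 9: CDB Add1=23; issue SUB r2<-Add1 // r0:10,r1:Add2,r2:Add1,r3:Add3
cycle 10: issue MUL r0<-Mul1 // r0:Mul1,r1:Add2,r2:Add1,r3:Add3
cycle 11: CDB Add2=33 // r0:Mul1,r1:33,r2:Add1,r3:Add3
cycle 12: - // r0:Mul1,r1:33,r2:Add1,r3:Add3
cycle 13: CDB Add1=23 // r0:Mul1,r1:33,r2:23,r3:Add3
cycle 14: CDB Add3=66 // r0:Mul1,r1:33,r2:23,r3:66

STATUS = VALUE 66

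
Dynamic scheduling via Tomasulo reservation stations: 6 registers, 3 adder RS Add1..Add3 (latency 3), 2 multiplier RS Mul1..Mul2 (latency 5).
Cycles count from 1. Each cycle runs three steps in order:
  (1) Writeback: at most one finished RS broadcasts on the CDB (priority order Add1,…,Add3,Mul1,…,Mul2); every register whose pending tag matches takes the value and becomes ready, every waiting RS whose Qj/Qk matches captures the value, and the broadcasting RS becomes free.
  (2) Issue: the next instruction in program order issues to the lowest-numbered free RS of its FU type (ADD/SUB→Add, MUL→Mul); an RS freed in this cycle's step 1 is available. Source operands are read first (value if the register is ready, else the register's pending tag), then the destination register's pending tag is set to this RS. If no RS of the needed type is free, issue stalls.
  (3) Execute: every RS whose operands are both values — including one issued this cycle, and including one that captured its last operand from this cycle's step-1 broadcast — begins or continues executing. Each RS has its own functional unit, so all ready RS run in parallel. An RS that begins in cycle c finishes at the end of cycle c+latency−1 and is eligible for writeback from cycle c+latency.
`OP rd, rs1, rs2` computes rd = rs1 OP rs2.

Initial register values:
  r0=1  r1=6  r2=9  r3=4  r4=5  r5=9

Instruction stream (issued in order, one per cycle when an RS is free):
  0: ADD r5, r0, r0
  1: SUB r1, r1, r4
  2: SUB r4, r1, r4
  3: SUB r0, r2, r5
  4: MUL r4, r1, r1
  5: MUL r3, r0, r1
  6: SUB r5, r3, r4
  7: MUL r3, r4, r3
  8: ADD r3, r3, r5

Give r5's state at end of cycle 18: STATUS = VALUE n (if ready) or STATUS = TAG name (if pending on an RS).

STATUS = VALUE 6

c1: issue ADD r5<-Add1 | r0:1,r1:6,r2:9,r3:4,r4:5,r5:Add1
c2: issue SUB r1<-Add2 | r0:1,r1:Add2,r2:9,r3:4,r4:5,r5:Add1
c3: issue SUB r4<-Add3 | r0:1,r1:Add2,r2:9,r3:4,r4:Add3,r5:Add1
c4: CDB Add1=2; issue SUB r0<-Add1 | r0:Add1,r1:Add2,r2:9,r3:4,r4:Add3,r5:2
c5: CDB Add2=1; issue MUL r4<-Mul1 | r0:Add1,r1:1,r2:9,r3:4,r4:Mul1,r5:2
c6: issue MUL r3<-Mul2 | r0:Add1,r1:1,r2:9,r3:Mul2,r4:Mul1,r5:2
c7: CDB Add1=7; issue SUB r5<-Add1 | r0:7,r1:1,r2:9,r3:Mul2,r4:Mul1,r5:Add1
c8: CDB Add3=-4; stall | r0:7,r1:1,r2:9,r3:Mul2,r4:Mul1,r5:Add1
c9: stall | r0:7,r1:1,r2:9,r3:Mul2,r4:Mul1,r5:Add1
c10: CDB Mul1=1; issue MUL r3<-Mul1 | r0:7,r1:1,r2:9,r3:Mul1,r4:1,r5:Add1
c11: issue ADD r3<-Add2 | r0:7,r1:1,r2:9,r3:Add2,r4:1,r5:Add1
c12: CDB Mul2=7 | r0:7,r1:1,r2:9,r3:Add2,r4:1,r5:Add1
c13: - | r0:7,r1:1,r2:9,r3:Add2,r4:1,r5:Add1
c14: - | r0:7,r1:1,r2:9,r3:Add2,r4:1,r5:Add1
c15: CDB Add1=6 | r0:7,r1:1,r2:9,r3:Add2,r4:1,r5:6
c16: - | r0:7,r1:1,r2:9,r3:Add2,r4:1,r5:6
c17: CDB Mul1=7 | r0:7,r1:1,r2:9,r3:Add2,r4:1,r5:6
c18: - | r0:7,r1:1,r2:9,r3:Add2,r4:1,r5:6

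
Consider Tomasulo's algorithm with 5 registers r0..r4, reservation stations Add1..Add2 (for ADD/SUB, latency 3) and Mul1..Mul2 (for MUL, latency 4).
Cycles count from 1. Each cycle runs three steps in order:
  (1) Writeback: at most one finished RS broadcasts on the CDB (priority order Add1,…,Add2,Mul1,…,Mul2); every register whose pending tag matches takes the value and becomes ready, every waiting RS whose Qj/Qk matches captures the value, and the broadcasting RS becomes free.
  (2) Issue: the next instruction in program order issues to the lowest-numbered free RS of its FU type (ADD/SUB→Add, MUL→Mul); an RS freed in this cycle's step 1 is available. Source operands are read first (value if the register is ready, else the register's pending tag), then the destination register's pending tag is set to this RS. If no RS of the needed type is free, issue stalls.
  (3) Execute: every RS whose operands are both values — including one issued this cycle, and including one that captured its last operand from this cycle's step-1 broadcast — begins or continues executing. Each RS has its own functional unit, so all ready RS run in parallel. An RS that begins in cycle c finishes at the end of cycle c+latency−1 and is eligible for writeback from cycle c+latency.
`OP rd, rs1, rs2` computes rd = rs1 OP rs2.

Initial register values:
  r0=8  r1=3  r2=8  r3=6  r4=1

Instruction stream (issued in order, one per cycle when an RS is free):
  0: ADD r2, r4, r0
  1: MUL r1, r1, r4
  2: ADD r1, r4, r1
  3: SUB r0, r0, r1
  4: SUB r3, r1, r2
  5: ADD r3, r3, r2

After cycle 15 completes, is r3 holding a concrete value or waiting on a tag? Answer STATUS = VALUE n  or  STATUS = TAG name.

c1: issue ADD r2<-Add1 | r0:8,r1:3,r2:Add1,r3:6,r4:1
c2: issue MUL r1<-Mul1 | r0:8,r1:Mul1,r2:Add1,r3:6,r4:1
c3: issue ADD r1<-Add2 | r0:8,r1:Add2,r2:Add1,r3:6,r4:1
c4: CDB Add1=9; issue SUB r0<-Add1 | r0:Add1,r1:Add2,r2:9,r3:6,r4:1
c5: stall | r0:Add1,r1:Add2,r2:9,r3:6,r4:1
c6: CDB Mul1=3; stall | r0:Add1,r1:Add2,r2:9,r3:6,r4:1
c7: stall | r0:Add1,r1:Add2,r2:9,r3:6,r4:1
c8: stall | r0:Add1,r1:Add2,r2:9,r3:6,r4:1
c9: CDB Add2=4; issue SUB r3<-Add2 | r0:Add1,r1:4,r2:9,r3:Add2,r4:1
c10: stall | r0:Add1,r1:4,r2:9,r3:Add2,r4:1
c11: stall | r0:Add1,r1:4,r2:9,r3:Add2,r4:1
c12: CDB Add1=4; issue ADD r3<-Add1 | r0:4,r1:4,r2:9,r3:Add1,r4:1
c13: CDB Add2=-5 | r0:4,r1:4,r2:9,r3:Add1,r4:1
c14: - | r0:4,r1:4,r2:9,r3:Add1,r4:1
c15: - | r0:4,r1:4,r2:9,r3:Add1,r4:1

STATUS = TAG Add1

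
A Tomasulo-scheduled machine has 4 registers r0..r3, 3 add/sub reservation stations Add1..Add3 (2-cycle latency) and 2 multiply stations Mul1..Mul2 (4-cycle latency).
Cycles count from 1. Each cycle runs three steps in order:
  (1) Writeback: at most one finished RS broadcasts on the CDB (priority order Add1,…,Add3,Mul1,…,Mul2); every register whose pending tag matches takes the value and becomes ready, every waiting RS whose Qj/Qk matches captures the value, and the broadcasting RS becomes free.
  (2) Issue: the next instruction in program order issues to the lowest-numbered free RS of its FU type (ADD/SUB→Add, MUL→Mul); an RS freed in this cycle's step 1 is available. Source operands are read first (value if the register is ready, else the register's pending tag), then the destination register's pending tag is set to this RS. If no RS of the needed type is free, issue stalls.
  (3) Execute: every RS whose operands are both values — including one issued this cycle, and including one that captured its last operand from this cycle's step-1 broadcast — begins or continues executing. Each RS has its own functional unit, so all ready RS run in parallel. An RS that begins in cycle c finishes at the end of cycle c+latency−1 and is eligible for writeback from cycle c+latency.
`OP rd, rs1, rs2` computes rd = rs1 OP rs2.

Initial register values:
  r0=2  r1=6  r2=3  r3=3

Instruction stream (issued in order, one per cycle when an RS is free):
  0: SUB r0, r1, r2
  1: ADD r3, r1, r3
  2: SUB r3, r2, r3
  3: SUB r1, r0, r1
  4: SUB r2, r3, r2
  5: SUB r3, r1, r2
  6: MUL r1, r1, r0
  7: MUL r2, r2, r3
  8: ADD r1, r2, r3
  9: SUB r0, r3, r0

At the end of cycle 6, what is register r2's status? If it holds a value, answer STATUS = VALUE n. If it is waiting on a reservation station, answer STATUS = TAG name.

STATUS = TAG Add3

c1: issue SUB r0<-Add1 | r0:Add1,r1:6,r2:3,r3:3
c2: issue ADD r3<-Add2 | r0:Add1,r1:6,r2:3,r3:Add2
c3: CDB Add1=3; issue SUB r3<-Add1 | r0:3,r1:6,r2:3,r3:Add1
c4: CDB Add2=9; issue SUB r1<-Add2 | r0:3,r1:Add2,r2:3,r3:Add1
c5: issue SUB r2<-Add3 | r0:3,r1:Add2,r2:Add3,r3:Add1
c6: CDB Add1=-6; issue SUB r3<-Add1 | r0:3,r1:Add2,r2:Add3,r3:Add1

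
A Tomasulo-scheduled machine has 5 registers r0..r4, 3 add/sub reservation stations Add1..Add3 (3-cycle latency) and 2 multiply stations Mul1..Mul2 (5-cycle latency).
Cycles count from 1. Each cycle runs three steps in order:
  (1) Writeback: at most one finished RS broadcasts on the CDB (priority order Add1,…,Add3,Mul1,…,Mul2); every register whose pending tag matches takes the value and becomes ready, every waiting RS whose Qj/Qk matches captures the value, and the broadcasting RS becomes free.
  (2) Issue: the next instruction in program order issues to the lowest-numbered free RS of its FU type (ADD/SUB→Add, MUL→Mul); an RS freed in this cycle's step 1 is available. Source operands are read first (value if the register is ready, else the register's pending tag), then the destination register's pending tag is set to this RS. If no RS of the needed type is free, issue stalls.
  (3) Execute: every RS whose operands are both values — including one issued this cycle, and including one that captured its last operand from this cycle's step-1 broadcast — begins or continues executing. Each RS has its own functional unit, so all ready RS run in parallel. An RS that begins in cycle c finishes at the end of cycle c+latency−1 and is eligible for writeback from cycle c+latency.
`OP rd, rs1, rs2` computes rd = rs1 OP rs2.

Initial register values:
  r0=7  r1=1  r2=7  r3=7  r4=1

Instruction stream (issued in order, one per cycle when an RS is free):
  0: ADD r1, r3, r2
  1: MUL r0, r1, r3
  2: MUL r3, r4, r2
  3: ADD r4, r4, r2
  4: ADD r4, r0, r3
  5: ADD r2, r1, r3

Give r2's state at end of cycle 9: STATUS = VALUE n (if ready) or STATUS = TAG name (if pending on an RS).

STATUS = TAG Add3

cycle 1: issue ADD r1<-Add1 // r0:7,r1:Add1,r2:7,r3:7,r4:1
cycle 2: issue MUL r0<-Mul1 // r0:Mul1,r1:Add1,r2:7,r3:7,r4:1
cycle 3: issue MUL r3<-Mul2 // r0:Mul1,r1:Add1,r2:7,r3:Mul2,r4:1
cycle 4: CDB Add1=14; issue ADD r4<-Add1 // r0:Mul1,r1:14,r2:7,r3:Mul2,r4:Add1
cycle 5: issue ADD r4<-Add2 // r0:Mul1,r1:14,r2:7,r3:Mul2,r4:Add2
cycle 6: issue ADD r2<-Add3 // r0:Mul1,r1:14,r2:Add3,r3:Mul2,r4:Add2
cycle 7: CDB Add1=8 // r0:Mul1,r1:14,r2:Add3,r3:Mul2,r4:Add2
cycle 8: CDB Mul2=7 // r0:Mul1,r1:14,r2:Add3,r3:7,r4:Add2
cycle 9: CDB Mul1=98 // r0:98,r1:14,r2:Add3,r3:7,r4:Add2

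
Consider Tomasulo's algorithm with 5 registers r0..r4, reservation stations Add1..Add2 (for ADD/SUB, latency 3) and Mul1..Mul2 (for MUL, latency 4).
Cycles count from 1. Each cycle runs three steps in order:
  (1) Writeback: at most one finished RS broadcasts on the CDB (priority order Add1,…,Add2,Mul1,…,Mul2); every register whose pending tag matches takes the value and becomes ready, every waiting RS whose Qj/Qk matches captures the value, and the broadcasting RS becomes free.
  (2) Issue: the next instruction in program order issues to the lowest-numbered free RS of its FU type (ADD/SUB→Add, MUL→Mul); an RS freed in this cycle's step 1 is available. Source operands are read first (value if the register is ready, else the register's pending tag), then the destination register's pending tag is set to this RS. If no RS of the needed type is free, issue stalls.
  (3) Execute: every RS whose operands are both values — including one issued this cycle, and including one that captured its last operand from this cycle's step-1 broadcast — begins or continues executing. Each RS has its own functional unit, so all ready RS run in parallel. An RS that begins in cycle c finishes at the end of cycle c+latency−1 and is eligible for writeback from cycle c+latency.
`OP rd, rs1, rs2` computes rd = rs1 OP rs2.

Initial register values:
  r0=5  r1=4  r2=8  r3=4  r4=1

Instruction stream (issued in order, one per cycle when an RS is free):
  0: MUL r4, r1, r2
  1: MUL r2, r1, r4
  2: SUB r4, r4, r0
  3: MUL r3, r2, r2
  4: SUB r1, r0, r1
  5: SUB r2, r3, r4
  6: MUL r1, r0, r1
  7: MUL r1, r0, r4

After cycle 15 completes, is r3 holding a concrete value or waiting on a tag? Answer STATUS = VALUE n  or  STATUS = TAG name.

  c1: issue MUL r4<-Mul1  regs: r0:5,r1:4,r2:8,r3:4,r4:Mul1
  c2: issue MUL r2<-Mul2  regs: r0:5,r1:4,r2:Mul2,r3:4,r4:Mul1
  c3: issue SUB r4<-Add1  regs: r0:5,r1:4,r2:Mul2,r3:4,r4:Add1
  c4: stall  regs: r0:5,r1:4,r2:Mul2,r3:4,r4:Add1
  c5: CDB Mul1=32; issue MUL r3<-Mul1  regs: r0:5,r1:4,r2:Mul2,r3:Mul1,r4:Add1
  c6: issue SUB r1<-Add2  regs: r0:5,r1:Add2,r2:Mul2,r3:Mul1,r4:Add1
  c7: stall  regs: r0:5,r1:Add2,r2:Mul2,r3:Mul1,r4:Add1
  c8: CDB Add1=27; issue SUB r2<-Add1  regs: r0:5,r1:Add2,r2:Add1,r3:Mul1,r4:27
  c9: CDB Add2=1; stall  regs: r0:5,r1:1,r2:Add1,r3:Mul1,r4:27
  c10: CDB Mul2=128; issue MUL r1<-Mul2  regs: r0:5,r1:Mul2,r2:Add1,r3:Mul1,r4:27
  c11: stall  regs: r0:5,r1:Mul2,r2:Add1,r3:Mul1,r4:27
  c12: stall  regs: r0:5,r1:Mul2,r2:Add1,r3:Mul1,r4:27
  c13: stall  regs: r0:5,r1:Mul2,r2:Add1,r3:Mul1,r4:27
  c14: CDB Mul1=16384; issue MUL r1<-Mul1  regs: r0:5,r1:Mul1,r2:Add1,r3:16384,r4:27
  c15: CDB Mul2=5  regs: r0:5,r1:Mul1,r2:Add1,r3:16384,r4:27

STATUS = VALUE 16384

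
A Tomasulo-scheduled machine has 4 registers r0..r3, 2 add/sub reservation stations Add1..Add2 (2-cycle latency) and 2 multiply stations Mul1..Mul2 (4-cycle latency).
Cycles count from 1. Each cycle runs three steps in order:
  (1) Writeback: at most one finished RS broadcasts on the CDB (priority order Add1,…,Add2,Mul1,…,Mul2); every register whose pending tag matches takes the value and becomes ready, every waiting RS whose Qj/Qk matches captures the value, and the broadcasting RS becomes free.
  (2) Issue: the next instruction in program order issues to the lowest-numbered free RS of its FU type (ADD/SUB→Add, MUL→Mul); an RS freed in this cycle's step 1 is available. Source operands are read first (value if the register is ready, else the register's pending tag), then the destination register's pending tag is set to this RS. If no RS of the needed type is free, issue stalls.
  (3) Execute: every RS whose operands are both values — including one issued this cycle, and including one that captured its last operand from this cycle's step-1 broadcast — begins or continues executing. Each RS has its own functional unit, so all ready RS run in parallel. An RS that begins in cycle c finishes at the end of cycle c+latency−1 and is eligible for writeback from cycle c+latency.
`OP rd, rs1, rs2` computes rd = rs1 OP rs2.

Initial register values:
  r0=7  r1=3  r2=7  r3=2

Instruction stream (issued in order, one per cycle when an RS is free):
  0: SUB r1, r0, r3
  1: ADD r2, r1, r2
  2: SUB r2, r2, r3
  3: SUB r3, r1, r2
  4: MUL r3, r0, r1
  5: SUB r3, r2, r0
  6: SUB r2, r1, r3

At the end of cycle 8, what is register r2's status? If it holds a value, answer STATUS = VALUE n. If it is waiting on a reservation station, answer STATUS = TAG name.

  c1: issue SUB r1<-Add1  regs: r0:7,r1:Add1,r2:7,r3:2
  c2: issue ADD r2<-Add2  regs: r0:7,r1:Add1,r2:Add2,r3:2
  c3: CDB Add1=5; issue SUB r2<-Add1  regs: r0:7,r1:5,r2:Add1,r3:2
  c4: stall  regs: r0:7,r1:5,r2:Add1,r3:2
  c5: CDB Add2=12; issue SUB r3<-Add2  regs: r0:7,r1:5,r2:Add1,r3:Add2
  c6: issue MUL r3<-Mul1  regs: r0:7,r1:5,r2:Add1,r3:Mul1
  c7: CDB Add1=10; issue SUB r3<-Add1  regs: r0:7,r1:5,r2:10,r3:Add1
  c8: stall  regs: r0:7,r1:5,r2:10,r3:Add1

STATUS = VALUE 10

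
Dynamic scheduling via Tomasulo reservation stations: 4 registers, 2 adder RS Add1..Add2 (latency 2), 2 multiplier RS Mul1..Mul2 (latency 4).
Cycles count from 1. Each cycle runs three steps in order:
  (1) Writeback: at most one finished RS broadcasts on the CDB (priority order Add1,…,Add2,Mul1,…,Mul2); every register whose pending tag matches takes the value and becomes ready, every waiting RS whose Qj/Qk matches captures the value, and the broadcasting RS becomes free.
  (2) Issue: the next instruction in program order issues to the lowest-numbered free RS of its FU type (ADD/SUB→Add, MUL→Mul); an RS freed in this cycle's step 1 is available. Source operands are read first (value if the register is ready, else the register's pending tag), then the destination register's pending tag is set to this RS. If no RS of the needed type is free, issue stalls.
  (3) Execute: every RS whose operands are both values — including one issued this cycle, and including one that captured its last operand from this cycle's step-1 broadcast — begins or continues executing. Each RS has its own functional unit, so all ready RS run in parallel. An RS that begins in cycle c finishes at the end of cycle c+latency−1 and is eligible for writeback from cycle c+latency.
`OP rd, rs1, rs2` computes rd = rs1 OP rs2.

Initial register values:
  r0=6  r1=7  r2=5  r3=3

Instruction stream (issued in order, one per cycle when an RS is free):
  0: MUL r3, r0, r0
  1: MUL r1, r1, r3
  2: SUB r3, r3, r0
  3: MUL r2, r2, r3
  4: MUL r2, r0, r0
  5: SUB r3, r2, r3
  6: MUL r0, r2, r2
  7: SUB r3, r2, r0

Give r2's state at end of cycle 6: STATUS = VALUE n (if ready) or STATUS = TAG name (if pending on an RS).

STATUS = TAG Mul1

cycle 1: issue MUL r3<-Mul1 // r0:6,r1:7,r2:5,r3:Mul1
cycle 2: issue MUL r1<-Mul2 // r0:6,r1:Mul2,r2:5,r3:Mul1
cycle 3: issue SUB r3<-Add1 // r0:6,r1:Mul2,r2:5,r3:Add1
cycle 4: stall // r0:6,r1:Mul2,r2:5,r3:Add1
cycle 5: CDB Mul1=36; issue MUL r2<-Mul1 // r0:6,r1:Mul2,r2:Mul1,r3:Add1
cycle 6: stall // r0:6,r1:Mul2,r2:Mul1,r3:Add1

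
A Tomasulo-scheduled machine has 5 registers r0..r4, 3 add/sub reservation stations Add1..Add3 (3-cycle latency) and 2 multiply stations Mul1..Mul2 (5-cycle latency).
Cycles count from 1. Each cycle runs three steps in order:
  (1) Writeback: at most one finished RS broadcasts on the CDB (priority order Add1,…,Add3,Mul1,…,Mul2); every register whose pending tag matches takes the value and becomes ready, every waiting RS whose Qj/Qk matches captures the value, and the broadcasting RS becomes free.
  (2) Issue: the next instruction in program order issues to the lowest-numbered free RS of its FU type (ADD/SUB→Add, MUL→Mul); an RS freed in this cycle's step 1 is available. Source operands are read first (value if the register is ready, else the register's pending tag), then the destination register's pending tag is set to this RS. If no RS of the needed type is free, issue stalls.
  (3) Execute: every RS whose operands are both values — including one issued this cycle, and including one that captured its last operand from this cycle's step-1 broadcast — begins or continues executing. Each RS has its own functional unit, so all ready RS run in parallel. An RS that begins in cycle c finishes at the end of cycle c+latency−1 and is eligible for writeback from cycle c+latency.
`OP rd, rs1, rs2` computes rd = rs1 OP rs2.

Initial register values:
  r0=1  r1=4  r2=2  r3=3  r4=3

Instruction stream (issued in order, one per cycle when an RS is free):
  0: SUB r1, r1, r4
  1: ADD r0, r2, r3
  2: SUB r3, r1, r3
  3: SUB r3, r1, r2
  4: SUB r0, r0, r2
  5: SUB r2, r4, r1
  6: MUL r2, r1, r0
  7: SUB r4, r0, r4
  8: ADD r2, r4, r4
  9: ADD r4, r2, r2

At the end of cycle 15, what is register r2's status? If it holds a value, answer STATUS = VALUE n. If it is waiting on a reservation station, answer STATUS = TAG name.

cycle 1: issue SUB r1<-Add1 // r0:1,r1:Add1,r2:2,r3:3,r4:3
cycle 2: issue ADD r0<-Add2 // r0:Add2,r1:Add1,r2:2,r3:3,r4:3
cycle 3: issue SUB r3<-Add3 // r0:Add2,r1:Add1,r2:2,r3:Add3,r4:3
cycle 4: CDB Add1=1; issue SUB r3<-Add1 // r0:Add2,r1:1,r2:2,r3:Add1,r4:3
cycle 5: CDB Add2=5; issue SUB r0<-Add2 // r0:Add2,r1:1,r2:2,r3:Add1,r4:3
cycle 6: stall // r0:Add2,r1:1,r2:2,r3:Add1,r4:3
cycle 7: CDB Add1=-1; issue SUB r2<-Add1 // r0:Add2,r1:1,r2:Add1,r3:-1,r4:3
cycle 8: CDB Add2=3; issue MUL r2<-Mul1 // r0:3,r1:1,r2:Mul1,r3:-1,r4:3
cycle 9: CDB Add3=-2; issue SUB r4<-Add2 // r0:3,r1:1,r2:Mul1,r3:-1,r4:Add2
cycle 10: CDB Add1=2; issue ADD r2<-Add1 // r0:3,r1:1,r2:Add1,r3:-1,r4:Add2
cycle 11: issue ADD r4<-Add3 // r0:3,r1:1,r2:Add1,r3:-1,r4:Add3
cycle 12: CDB Add2=0 // r0:3,r1:1,r2:Add1,r3:-1,r4:Add3
cycle 13: CDB Mul1=3 // r0:3,r1:1,r2:Add1,r3:-1,r4:Add3
cycle 14: - // r0:3,r1:1,r2:Add1,r3:-1,r4:Add3
cycle 15: CDB Add1=0 // r0:3,r1:1,r2:0,r3:-1,r4:Add3

STATUS = VALUE 0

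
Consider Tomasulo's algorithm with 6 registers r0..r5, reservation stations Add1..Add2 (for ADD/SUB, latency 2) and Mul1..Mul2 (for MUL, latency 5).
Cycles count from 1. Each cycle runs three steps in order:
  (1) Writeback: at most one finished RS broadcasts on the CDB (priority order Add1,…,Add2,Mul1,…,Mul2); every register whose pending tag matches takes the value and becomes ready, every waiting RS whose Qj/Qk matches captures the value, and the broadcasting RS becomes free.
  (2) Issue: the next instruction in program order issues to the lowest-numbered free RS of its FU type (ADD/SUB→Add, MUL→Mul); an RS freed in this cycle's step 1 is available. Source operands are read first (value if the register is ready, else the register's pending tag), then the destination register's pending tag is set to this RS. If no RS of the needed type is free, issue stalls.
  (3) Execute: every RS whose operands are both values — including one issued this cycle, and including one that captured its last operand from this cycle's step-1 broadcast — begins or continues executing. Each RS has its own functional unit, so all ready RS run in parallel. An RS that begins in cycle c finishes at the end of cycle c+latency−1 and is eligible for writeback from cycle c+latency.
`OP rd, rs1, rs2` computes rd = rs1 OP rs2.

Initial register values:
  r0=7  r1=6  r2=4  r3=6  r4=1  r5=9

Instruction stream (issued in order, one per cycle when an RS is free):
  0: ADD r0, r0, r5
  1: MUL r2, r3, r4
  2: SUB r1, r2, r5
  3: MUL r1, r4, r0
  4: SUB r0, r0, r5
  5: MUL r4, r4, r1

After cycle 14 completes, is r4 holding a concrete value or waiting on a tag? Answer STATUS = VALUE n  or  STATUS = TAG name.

STATUS = VALUE 16

cycle 1: issue ADD r0<-Add1 // r0:Add1,r1:6,r2:4,r3:6,r4:1,r5:9
cycle 2: issue MUL r2<-Mul1 // r0:Add1,r1:6,r2:Mul1,r3:6,r4:1,r5:9
cycle 3: CDB Add1=16; issue SUB r1<-Add1 // r0:16,r1:Add1,r2:Mul1,r3:6,r4:1,r5:9
cycle 4: issue MUL r1<-Mul2 // r0:16,r1:Mul2,r2:Mul1,r3:6,r4:1,r5:9
cycle 5: issue SUB r0<-Add2 // r0:Add2,r1:Mul2,r2:Mul1,r3:6,r4:1,r5:9
cycle 6: stall // r0:Add2,r1:Mul2,r2:Mul1,r3:6,r4:1,r5:9
cycle 7: CDB Add2=7; stall // r0:7,r1:Mul2,r2:Mul1,r3:6,r4:1,r5:9
cycle 8: CDB Mul1=6; issue MUL r4<-Mul1 // r0:7,r1:Mul2,r2:6,r3:6,r4:Mul1,r5:9
cycle 9: CDB Mul2=16 // r0:7,r1:16,r2:6,r3:6,r4:Mul1,r5:9
cycle 10: CDB Add1=-3 // r0:7,r1:16,r2:6,r3:6,r4:Mul1,r5:9
cycle 11: - // r0:7,r1:16,r2:6,r3:6,r4:Mul1,r5:9
cycle 12: - // r0:7,r1:16,r2:6,r3:6,r4:Mul1,r5:9
cycle 13: - // r0:7,r1:16,r2:6,r3:6,r4:Mul1,r5:9
cycle 14: CDB Mul1=16 // r0:7,r1:16,r2:6,r3:6,r4:16,r5:9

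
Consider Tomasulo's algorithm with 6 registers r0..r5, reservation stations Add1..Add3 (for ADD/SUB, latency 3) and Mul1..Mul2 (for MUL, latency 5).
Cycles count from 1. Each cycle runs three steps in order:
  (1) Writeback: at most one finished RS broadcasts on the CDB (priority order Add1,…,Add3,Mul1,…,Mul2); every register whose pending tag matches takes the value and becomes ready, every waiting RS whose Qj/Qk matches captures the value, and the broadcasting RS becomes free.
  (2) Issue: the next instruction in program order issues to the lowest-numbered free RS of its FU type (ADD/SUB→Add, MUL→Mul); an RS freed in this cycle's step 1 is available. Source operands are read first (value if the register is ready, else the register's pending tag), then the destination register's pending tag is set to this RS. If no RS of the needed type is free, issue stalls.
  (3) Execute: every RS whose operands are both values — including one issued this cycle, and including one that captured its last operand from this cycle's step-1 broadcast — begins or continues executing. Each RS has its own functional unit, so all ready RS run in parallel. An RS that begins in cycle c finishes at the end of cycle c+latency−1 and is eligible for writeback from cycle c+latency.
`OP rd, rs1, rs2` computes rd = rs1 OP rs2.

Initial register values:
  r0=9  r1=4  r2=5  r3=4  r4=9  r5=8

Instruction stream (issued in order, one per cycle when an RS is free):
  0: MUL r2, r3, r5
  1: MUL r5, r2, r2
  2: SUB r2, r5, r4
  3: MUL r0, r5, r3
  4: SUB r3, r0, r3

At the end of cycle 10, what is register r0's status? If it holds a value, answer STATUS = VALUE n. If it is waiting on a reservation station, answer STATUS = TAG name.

STATUS = TAG Mul1

  c1: issue MUL r2<-Mul1  regs: r0:9,r1:4,r2:Mul1,r3:4,r4:9,r5:8
  c2: issue MUL r5<-Mul2  regs: r0:9,r1:4,r2:Mul1,r3:4,r4:9,r5:Mul2
  c3: issue SUB r2<-Add1  regs: r0:9,r1:4,r2:Add1,r3:4,r4:9,r5:Mul2
  c4: stall  regs: r0:9,r1:4,r2:Add1,r3:4,r4:9,r5:Mul2
  c5: stall  regs: r0:9,r1:4,r2:Add1,r3:4,r4:9,r5:Mul2
  c6: CDB Mul1=32; issue MUL r0<-Mul1  regs: r0:Mul1,r1:4,r2:Add1,r3:4,r4:9,r5:Mul2
  c7: issue SUB r3<-Add2  regs: r0:Mul1,r1:4,r2:Add1,r3:Add2,r4:9,r5:Mul2
  c8: -  regs: r0:Mul1,r1:4,r2:Add1,r3:Add2,r4:9,r5:Mul2
  c9: -  regs: r0:Mul1,r1:4,r2:Add1,r3:Add2,r4:9,r5:Mul2
  c10: -  regs: r0:Mul1,r1:4,r2:Add1,r3:Add2,r4:9,r5:Mul2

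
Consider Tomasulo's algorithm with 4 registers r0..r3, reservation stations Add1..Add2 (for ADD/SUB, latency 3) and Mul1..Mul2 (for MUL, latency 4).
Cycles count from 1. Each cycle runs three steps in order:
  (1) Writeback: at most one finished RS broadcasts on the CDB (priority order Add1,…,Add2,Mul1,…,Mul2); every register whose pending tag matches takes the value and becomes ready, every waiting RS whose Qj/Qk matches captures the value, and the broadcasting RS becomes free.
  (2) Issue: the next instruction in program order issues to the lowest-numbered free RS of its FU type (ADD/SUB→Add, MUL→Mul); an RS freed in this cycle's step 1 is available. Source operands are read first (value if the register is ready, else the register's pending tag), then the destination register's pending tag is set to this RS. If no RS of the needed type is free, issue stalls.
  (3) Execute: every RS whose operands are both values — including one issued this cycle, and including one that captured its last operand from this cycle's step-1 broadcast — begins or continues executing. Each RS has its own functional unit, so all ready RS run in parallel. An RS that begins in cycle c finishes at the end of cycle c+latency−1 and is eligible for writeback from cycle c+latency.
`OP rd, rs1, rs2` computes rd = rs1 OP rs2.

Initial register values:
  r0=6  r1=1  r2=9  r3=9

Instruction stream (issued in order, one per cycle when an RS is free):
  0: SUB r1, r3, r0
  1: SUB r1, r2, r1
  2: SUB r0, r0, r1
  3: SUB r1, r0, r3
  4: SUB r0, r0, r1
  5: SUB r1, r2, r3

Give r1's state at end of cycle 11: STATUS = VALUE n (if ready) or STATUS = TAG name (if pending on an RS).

c1: issue SUB r1<-Add1 | r0:6,r1:Add1,r2:9,r3:9
c2: issue SUB r1<-Add2 | r0:6,r1:Add2,r2:9,r3:9
c3: stall | r0:6,r1:Add2,r2:9,r3:9
c4: CDB Add1=3; issue SUB r0<-Add1 | r0:Add1,r1:Add2,r2:9,r3:9
c5: stall | r0:Add1,r1:Add2,r2:9,r3:9
c6: stall | r0:Add1,r1:Add2,r2:9,r3:9
c7: CDB Add2=6; issue SUB r1<-Add2 | r0:Add1,r1:Add2,r2:9,r3:9
c8: stall | r0:Add1,r1:Add2,r2:9,r3:9
c9: stall | r0:Add1,r1:Add2,r2:9,r3:9
c10: CDB Add1=0; issue SUB r0<-Add1 | r0:Add1,r1:Add2,r2:9,r3:9
c11: stall | r0:Add1,r1:Add2,r2:9,r3:9

STATUS = TAG Add2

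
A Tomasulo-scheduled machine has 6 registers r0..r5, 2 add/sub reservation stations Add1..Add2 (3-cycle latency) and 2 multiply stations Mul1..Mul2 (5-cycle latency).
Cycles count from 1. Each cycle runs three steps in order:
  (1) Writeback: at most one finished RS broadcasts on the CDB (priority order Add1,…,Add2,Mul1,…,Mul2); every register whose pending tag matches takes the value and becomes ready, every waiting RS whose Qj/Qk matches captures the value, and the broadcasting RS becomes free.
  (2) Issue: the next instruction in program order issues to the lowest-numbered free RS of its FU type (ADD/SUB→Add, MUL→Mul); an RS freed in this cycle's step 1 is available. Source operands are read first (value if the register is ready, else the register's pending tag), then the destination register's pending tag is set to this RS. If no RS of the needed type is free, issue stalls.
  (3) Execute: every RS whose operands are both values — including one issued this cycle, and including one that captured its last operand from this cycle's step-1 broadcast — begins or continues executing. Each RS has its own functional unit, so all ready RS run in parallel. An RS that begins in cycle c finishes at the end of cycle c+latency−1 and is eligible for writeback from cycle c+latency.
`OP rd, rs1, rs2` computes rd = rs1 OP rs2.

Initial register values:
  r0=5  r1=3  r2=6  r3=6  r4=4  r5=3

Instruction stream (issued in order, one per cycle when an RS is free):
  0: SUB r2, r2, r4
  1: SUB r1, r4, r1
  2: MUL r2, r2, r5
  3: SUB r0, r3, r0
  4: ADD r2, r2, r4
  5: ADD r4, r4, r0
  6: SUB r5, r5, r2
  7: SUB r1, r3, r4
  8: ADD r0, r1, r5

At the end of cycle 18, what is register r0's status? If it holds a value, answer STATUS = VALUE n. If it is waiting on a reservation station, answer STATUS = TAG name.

STATUS = TAG Add1

cycle 1: issue SUB r2<-Add1 // r0:5,r1:3,r2:Add1,r3:6,r4:4,r5:3
cycle 2: issue SUB r1<-Add2 // r0:5,r1:Add2,r2:Add1,r3:6,r4:4,r5:3
cycle 3: issue MUL r2<-Mul1 // r0:5,r1:Add2,r2:Mul1,r3:6,r4:4,r5:3
cycle 4: CDB Add1=2; issue SUB r0<-Add1 // r0:Add1,r1:Add2,r2:Mul1,r3:6,r4:4,r5:3
cycle 5: CDB Add2=1; issue ADD r2<-Add2 // r0:Add1,r1:1,r2:Add2,r3:6,r4:4,r5:3
cycle 6: stall // r0:Add1,r1:1,r2:Add2,r3:6,r4:4,r5:3
cycle 7: CDB Add1=1; issue ADD r4<-Add1 // r0:1,r1:1,r2:Add2,r3:6,r4:Add1,r5:3
cycle 8: stall // r0:1,r1:1,r2:Add2,r3:6,r4:Add1,r5:3
cycle 9: CDB Mul1=6; stall // r0:1,r1:1,r2:Add2,r3:6,r4:Add1,r5:3
cycle 10: CDB Add1=5; issue SUB r5<-Add1 // r0:1,r1:1,r2:Add2,r3:6,r4:5,r5:Add1
cycle 11: stall // r0:1,r1:1,r2:Add2,r3:6,r4:5,r5:Add1
cycle 12: CDB Add2=10; issue SUB r1<-Add2 // r0:1,r1:Add2,r2:10,r3:6,r4:5,r5:Add1
cycle 13: stall // r0:1,r1:Add2,r2:10,r3:6,r4:5,r5:Add1
cycle 14: stall // r0:1,r1:Add2,r2:10,r3:6,r4:5,r5:Add1
cycle 15: CDB Add1=-7; issue ADD r0<-Add1 // r0:Add1,r1:Add2,r2:10,r3:6,r4:5,r5:-7
cycle 16: CDB Add2=1 // r0:Add1,r1:1,r2:10,r3:6,r4:5,r5:-7
cycle 17: - // r0:Add1,r1:1,r2:10,r3:6,r4:5,r5:-7
cycle 18: - // r0:Add1,r1:1,r2:10,r3:6,r4:5,r5:-7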